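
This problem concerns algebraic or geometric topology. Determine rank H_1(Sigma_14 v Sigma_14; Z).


For a wedge: H_1(A v B) = H_1(A) + H_1(B).
b_1(Sigma_14) = 28, b_1(Sigma_14) = 28.
b_1 = 28 + 28 = 56

56


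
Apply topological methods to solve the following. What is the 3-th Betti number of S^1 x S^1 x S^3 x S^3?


Each S^d has Poincare polynomial 1 + t^d.
The product S^1 x S^1 x S^3 x S^3 has Poincare polynomial prod(1+t^d_i).
Expanding: b_0=1, b_1=2, b_2=1, b_3=2, b_4=4, b_5=2, b_6=1, b_7=2, b_8=1.
b_3 = 2

2


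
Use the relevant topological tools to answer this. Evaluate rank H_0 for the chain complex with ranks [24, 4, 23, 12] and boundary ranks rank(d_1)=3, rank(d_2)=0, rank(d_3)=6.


rank H_k = rank(ker d_k) - rank(im d_{k+1}).
rank(ker d_0) = rank(C_0) - rank(d_0) = 24 - 0 = 24.
rank(im d_{0+1}) = 3.
rank H_0 = 24 - 3 = 21

21


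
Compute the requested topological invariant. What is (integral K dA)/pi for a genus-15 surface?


Gauss-Bonnet: integral K dA = 2*pi*chi(M).
chi(Sigma_15) = 2 - 2*15 = -28.
(integral K dA)/pi = 2*chi = 2*(-28) = -56

-56


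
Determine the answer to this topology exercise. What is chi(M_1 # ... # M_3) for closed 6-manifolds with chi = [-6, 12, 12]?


For n-manifolds: chi(A#B) = chi(A) + chi(B) - chi(S^6).
chi(S^6) = 1 + (-1)^6 = 2.
chi(#) = (sum chi_i) - (3-1)*chi(S^6) = 18 - 2*2 = 14

14


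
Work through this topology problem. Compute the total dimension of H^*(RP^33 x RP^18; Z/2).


dim H^*(RP^n; Z/2) = n+1 (one Z/2 in each degree 0..n).
Total Betti number is multiplicative.
Total = (33+1) * (18+1) = 34 * 19 = 646

646


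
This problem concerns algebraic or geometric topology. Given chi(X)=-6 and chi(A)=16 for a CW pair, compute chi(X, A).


Relative Euler characteristic: chi(X, A) = chi(X) - chi(A).
= -6 - (16) = -22

-22


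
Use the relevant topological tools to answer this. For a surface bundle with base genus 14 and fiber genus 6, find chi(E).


For a fiber bundle F -> E -> B (with CW structure): chi(E) = chi(B) * chi(F).
chi(Sigma_14) = -26, chi(Sigma_6) = -10.
chi(E) = (-26) * (-10) = 260

260


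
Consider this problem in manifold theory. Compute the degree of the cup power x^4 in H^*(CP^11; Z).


|x| = 2 in H^*(CP^n).
|x^4| = 4 * |x| = 4 * 2 = 8

8


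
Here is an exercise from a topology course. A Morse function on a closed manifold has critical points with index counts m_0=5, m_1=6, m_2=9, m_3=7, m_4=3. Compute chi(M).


Morse theory: chi(M) = sum_k (-1)^k m_k where m_k = #(index-k critical points).
= (5) + (-6) + (9) + (-7) + (3) = 4

4


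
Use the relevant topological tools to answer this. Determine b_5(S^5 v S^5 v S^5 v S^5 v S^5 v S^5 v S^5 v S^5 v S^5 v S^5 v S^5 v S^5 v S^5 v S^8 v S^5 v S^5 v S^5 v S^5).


For a wedge of spheres, H_k (k>0) is free on one generator per sphere of dimension k.
Spheres of dimension 5: count = 17.
b_5 = 17

17


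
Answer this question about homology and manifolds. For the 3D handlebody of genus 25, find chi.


A genus-g handlebody deformation retracts to a wedge of g circles.
chi(vee_g S^1) = 1 - g.
chi(H_25) = 1 - 25 = -24

-24


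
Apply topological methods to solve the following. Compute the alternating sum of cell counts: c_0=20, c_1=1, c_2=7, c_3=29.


chi = sum_k (-1)^k c_k.
= (-1)^0*20 + (-1)^1*1 + (-1)^2*7 + (-1)^3*29
= (20) + (-1) + (7) + (-29)
= -3

-3


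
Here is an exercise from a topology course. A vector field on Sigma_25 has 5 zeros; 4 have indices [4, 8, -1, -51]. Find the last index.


Poincare-Hopf: sum of indices = chi(M).
chi(Sigma_25) = 2 - 2*25 = -48.
Sum of known indices = -40.
x = chi - (sum known) = -48 - (-40) = -8

-8


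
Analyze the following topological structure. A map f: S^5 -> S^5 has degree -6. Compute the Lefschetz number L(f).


On S^5: L(f) = tr(f_0*) + (-1)^5 tr(f_5*) = 1 + (-1)^5 * deg(f).
L(f) = 1 + (-1)^5 * -6 = 1 + 6 = 7

7


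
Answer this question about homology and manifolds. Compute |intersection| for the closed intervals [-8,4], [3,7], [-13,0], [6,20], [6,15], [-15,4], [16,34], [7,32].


Intersection = [max(a_i), min(b_i)] = [16, 0].
Since 16 > 0, the intersection is empty.
Length = 0

0


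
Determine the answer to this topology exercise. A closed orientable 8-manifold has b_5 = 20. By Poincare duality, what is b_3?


Poincare duality for closed orientable n-manifolds: b_k = b_{n-k}.
Here n = 8, so b_3 = b_5 = 20

20


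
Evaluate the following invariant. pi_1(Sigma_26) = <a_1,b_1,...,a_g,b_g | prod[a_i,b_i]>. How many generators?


Standard presentation: pi_1(Sigma_g) = <a_1,b_1,...,a_g,b_g | [a_1,b_1]...[a_g,b_g] = 1>.
Number of generators = 2g = 2*26 = 52

52


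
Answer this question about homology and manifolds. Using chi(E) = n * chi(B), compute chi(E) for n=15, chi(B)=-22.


For a finite covering: chi(E) = (number of sheets) * chi(B).
chi(E) = 15 * (-22) = -330

-330


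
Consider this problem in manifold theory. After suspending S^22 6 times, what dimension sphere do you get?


Each suspension raises dimension by 1: Sigma S^n = S^{n+1}.
Sigma^6 S^22 = S^{22+6} = S^28

28


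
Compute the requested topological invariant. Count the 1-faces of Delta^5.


Delta^5 has 5+1 vertices. A 1-face is a choice of 1+1 vertices.
f_1 = C(5+1, 1+1) = C(6,2) = 15

15


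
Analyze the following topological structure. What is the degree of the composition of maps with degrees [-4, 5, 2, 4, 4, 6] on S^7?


Degree is multiplicative: deg(composition) = product of degrees.
= (-4) * (5) * (2) * (4) * (4) * (6) = -3840

-3840


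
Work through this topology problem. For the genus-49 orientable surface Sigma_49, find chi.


For a closed orientable surface of genus g: chi = 2 - 2g.
Here g = 49.
chi = 2 - 2*49 = 2 - 98 = -96

-96


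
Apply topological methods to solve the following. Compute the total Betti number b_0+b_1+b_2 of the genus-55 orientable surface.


For Sigma_55: b_0 = 1, b_1 = 2g = 110, b_2 = 1.
Total = 1 + 110 + 1 = 112

112


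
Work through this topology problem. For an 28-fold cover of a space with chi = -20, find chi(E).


For a finite covering: chi(E) = (number of sheets) * chi(B).
chi(E) = 28 * (-20) = -560

-560


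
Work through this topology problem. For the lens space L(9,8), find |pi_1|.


pi_1(L(p,q)) = Z/pZ for any q coprime to p.
|pi_1(L(9,8))| = 9

9


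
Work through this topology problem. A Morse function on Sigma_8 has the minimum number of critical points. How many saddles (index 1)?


A perfect Morse function has m_k = b_k.
For Sigma_8: b_0=1, b_1=2g=16, b_2=1.
Saddles m_1 = 2g = 16

16


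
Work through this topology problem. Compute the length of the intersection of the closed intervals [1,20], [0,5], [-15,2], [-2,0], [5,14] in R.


Intersection = [max(a_i), min(b_i)] = [5, 0].
Since 5 > 0, the intersection is empty.
Length = 0

0


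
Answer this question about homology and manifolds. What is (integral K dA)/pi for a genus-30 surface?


Gauss-Bonnet: integral K dA = 2*pi*chi(M).
chi(Sigma_30) = 2 - 2*30 = -58.
(integral K dA)/pi = 2*chi = 2*(-58) = -116

-116


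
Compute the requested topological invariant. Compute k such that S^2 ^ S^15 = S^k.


S^m ^ S^n = S^{m+n}.
k = 2 + 15 = 17

17


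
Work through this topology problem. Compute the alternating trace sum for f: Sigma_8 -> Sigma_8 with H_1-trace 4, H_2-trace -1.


L(f) = tr(f_0*) - tr(f_1*) + tr(f_2*).
= 1 - (4) + (-1)
= -4

-4


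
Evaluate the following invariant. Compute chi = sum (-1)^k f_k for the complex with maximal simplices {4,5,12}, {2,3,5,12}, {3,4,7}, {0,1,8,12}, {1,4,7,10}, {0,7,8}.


Enumerate all faces; f-vector: f_0=10, f_1=24, f_2=15, f_3=3.
chi = sum (-1)^k f_k = -2

-2


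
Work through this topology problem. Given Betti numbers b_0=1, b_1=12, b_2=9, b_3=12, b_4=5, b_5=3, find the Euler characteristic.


chi = sum_k (-1)^k b_k.
= (1) + (-12) + (9) + (-12) + (5) + (-3)
= -12

-12


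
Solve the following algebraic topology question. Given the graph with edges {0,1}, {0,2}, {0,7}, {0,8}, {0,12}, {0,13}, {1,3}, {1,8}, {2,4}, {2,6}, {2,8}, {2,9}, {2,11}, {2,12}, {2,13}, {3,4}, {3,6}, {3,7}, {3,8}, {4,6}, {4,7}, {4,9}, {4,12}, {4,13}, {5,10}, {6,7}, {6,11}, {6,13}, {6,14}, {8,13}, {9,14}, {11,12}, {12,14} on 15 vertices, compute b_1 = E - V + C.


b_1 = E - V + (number of components).
E = 33, V = 15, components = 2.
b_1 = 33 - 15 + 2 = 20

20


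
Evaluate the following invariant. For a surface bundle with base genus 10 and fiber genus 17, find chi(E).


For a fiber bundle F -> E -> B (with CW structure): chi(E) = chi(B) * chi(F).
chi(Sigma_10) = -18, chi(Sigma_17) = -32.
chi(E) = (-18) * (-32) = 576

576


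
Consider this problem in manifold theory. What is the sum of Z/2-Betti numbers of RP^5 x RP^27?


dim H^*(RP^n; Z/2) = n+1 (one Z/2 in each degree 0..n).
Total Betti number is multiplicative.
Total = (5+1) * (27+1) = 6 * 28 = 168

168


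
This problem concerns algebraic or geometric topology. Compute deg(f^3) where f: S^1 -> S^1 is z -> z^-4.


deg(f) = -4. Degree is multiplicative: deg(f^3) = (deg f)^3.
deg(f^3) = (-4)^3 = -64

-64


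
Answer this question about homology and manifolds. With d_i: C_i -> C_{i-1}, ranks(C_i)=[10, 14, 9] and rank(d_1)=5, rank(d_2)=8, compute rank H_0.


rank H_k = rank(ker d_k) - rank(im d_{k+1}).
rank(ker d_0) = rank(C_0) - rank(d_0) = 10 - 0 = 10.
rank(im d_{0+1}) = 5.
rank H_0 = 10 - 5 = 5

5


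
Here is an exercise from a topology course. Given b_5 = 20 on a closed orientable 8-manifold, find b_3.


Poincare duality for closed orientable n-manifolds: b_k = b_{n-k}.
Here n = 8, so b_3 = b_5 = 20

20


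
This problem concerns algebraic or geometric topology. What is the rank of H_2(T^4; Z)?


By the Kunneth formula, b_k(T^n) = C(n,k).
b_2(T^4) = C(4,2).
C(4,2) = 4!/(2!*2!) = 6

6


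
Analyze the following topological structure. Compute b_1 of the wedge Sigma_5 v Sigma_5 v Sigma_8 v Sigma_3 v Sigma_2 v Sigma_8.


For a wedge X v Y: reduced H_k(X v Y) = H_k(X) + H_k(Y).
Each Sigma_g contributes b_1 = 2g.
b_1 = 10 + 10 + 16 + 6 + 4 + 16 = 62

62


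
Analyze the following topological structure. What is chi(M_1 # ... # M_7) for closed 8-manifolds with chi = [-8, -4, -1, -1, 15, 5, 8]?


For n-manifolds: chi(A#B) = chi(A) + chi(B) - chi(S^8).
chi(S^8) = 1 + (-1)^8 = 2.
chi(#) = (sum chi_i) - (7-1)*chi(S^8) = 14 - 6*2 = 2

2


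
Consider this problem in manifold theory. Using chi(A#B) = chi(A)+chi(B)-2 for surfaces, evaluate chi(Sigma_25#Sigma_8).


chi(Sigma_25) = 2 - 2*25 = -48
chi(Sigma_8) = 2 - 2*8 = -14
For surfaces: chi(A#B) = chi(A) + chi(B) - 2.
chi = -48 + -14 - 2 = -64

-64


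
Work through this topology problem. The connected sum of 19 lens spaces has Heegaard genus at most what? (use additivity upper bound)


Heegaard genus satisfies g(A#B) <= g(A) + g(B).
Each lens space has g = 1.
Upper bound: 19 * 1 = 19

19


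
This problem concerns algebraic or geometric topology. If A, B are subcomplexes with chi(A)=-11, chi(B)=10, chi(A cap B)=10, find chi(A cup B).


chi(A cup B) = chi(A) + chi(B) - chi(A cap B)
= -11 + (10) - (10)
= -11

-11


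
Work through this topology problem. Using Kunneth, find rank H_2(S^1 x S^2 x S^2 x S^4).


Each S^d has Poincare polynomial 1 + t^d.
The product S^1 x S^2 x S^2 x S^4 has Poincare polynomial prod(1+t^d_i).
Expanding: b_0=1, b_1=1, b_2=2, b_3=2, b_4=2, b_5=2, b_6=2, b_7=2, b_8=1, b_9=1.
b_2 = 2

2


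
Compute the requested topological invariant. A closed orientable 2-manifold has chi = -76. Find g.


chi = 2 - 2g for closed orientable surfaces.
-76 = 2 - 2g
2g = 2 - (-76) = 78
g = 39

39


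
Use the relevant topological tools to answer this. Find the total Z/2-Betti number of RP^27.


H^k(RP^27; Z/2) = Z/2 for each 0 <= k <= 27.
Total dimension = 27 + 1 = 28

28


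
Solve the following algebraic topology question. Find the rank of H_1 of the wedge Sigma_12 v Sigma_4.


For a wedge: H_1(A v B) = H_1(A) + H_1(B).
b_1(Sigma_12) = 24, b_1(Sigma_4) = 8.
b_1 = 24 + 8 = 32

32


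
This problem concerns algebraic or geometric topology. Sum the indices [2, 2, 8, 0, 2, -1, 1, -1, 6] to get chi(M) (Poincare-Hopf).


Poincare-Hopf: chi(M) = sum of indices of zeros.
chi = (2) + (2) + (8) + (0) + (2) + (-1) + (1) + (-1) + (6) = 19

19


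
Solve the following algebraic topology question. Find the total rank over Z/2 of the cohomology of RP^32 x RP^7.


dim H^*(RP^n; Z/2) = n+1 (one Z/2 in each degree 0..n).
Total Betti number is multiplicative.
Total = (32+1) * (7+1) = 33 * 8 = 264

264


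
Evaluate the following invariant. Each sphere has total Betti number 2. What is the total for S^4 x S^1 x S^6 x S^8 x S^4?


Total Betti number is multiplicative under products.
Each S^d (d>=1) has total Betti number 2.
There are 5 sphere factors.
Total = 2^5 = 32

32


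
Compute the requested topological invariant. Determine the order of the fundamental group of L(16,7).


pi_1(L(p,q)) = Z/pZ for any q coprime to p.
|pi_1(L(16,7))| = 16

16


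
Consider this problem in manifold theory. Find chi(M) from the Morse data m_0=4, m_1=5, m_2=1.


Morse theory: chi(M) = sum_k (-1)^k m_k where m_k = #(index-k critical points).
= (4) + (-5) + (1) = 0

0


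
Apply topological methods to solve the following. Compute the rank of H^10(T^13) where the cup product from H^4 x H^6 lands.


Cup product: H^p x H^q -> H^{p+q}; here p+q = 4+6 = 10.
rank H^k(T^n) = C(n,k).
C(13,10) = 286

286


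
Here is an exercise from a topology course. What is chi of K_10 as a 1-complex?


K_10: V = 10, E = C(10,2) = 45.
chi = V - E = 10 - 45 = -35

-35


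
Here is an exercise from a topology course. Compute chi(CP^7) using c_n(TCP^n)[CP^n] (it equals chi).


For any closed oriented manifold, <e(TM),[M]> = chi(M).
chi(CP^7) = 7+1 = 8

8


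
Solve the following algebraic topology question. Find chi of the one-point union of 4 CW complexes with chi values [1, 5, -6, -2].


chi(A v B) = chi(A) + chi(B) - 1 (one point identified).
For 4 spaces: chi = (sum chi_i) - (4 - 1).
sum = -2; chi = -2 - 3 = -5

-5


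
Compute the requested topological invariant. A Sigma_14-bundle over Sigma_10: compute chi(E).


For a fiber bundle F -> E -> B (with CW structure): chi(E) = chi(B) * chi(F).
chi(Sigma_10) = -18, chi(Sigma_14) = -26.
chi(E) = (-18) * (-26) = 468

468


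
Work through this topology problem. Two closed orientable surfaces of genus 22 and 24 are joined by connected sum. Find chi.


chi(Sigma_22) = 2 - 2*22 = -42
chi(Sigma_24) = 2 - 2*24 = -46
For surfaces: chi(A#B) = chi(A) + chi(B) - 2.
chi = -42 + -46 - 2 = -90

-90


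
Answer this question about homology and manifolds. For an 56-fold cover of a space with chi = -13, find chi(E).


For a finite covering: chi(E) = (number of sheets) * chi(B).
chi(E) = 56 * (-13) = -728

-728


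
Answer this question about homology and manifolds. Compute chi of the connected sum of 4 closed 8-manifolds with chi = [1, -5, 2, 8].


For n-manifolds: chi(A#B) = chi(A) + chi(B) - chi(S^8).
chi(S^8) = 1 + (-1)^8 = 2.
chi(#) = (sum chi_i) - (4-1)*chi(S^8) = 6 - 3*2 = 0

0


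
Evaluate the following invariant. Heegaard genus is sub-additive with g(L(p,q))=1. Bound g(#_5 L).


Heegaard genus satisfies g(A#B) <= g(A) + g(B).
Each lens space has g = 1.
Upper bound: 5 * 1 = 5

5


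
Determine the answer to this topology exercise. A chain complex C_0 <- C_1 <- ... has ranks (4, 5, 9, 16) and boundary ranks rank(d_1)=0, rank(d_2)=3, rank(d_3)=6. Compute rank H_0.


rank H_k = rank(ker d_k) - rank(im d_{k+1}).
rank(ker d_0) = rank(C_0) - rank(d_0) = 4 - 0 = 4.
rank(im d_{0+1}) = 0.
rank H_0 = 4 - 0 = 4

4


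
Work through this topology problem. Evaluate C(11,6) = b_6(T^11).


By the Kunneth formula, b_k(T^n) = C(n,k).
b_6(T^11) = C(11,6).
C(11,6) = 11!/(6!*5!) = 462

462


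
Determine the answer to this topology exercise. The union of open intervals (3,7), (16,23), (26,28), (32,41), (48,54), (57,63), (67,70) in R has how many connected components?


Sort and merge overlapping open intervals.
Merged: (3,7), (16,23), (26,28), (32,41), (48,54), (57,63), (67,70).
Number of components = 7

7


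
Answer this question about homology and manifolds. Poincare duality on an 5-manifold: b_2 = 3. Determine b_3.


Poincare duality for closed orientable n-manifolds: b_k = b_{n-k}.
Here n = 5, so b_3 = b_2 = 3

3


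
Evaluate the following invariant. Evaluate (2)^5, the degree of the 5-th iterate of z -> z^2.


deg(f) = 2. Degree is multiplicative: deg(f^5) = (deg f)^5.
deg(f^5) = (2)^5 = 32

32


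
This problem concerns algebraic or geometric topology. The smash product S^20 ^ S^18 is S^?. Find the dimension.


S^m ^ S^n = S^{m+n}.
k = 20 + 18 = 38

38


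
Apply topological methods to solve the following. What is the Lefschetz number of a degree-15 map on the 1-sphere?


On S^1: L(f) = tr(f_0*) + (-1)^1 tr(f_1*) = 1 + (-1)^1 * deg(f).
L(f) = 1 + (-1)^1 * 15 = 1 + -15 = -14

-14


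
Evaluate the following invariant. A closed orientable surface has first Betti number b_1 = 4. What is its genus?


For a closed orientable surface: b_1 = 2g.
4 = 2g
g = 4 / 2 = 2

2


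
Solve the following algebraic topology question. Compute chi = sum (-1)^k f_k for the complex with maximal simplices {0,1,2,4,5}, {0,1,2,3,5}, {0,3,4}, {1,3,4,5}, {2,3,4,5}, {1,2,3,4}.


Enumerate all faces; f-vector: f_0=6, f_1=15, f_2=20, f_3=12, f_4=2.
chi = sum (-1)^k f_k = 1

1


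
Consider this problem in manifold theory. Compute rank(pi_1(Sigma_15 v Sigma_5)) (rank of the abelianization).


For a wedge: H_1(A v B) = H_1(A) + H_1(B).
b_1(Sigma_15) = 30, b_1(Sigma_5) = 10.
b_1 = 30 + 10 = 40

40


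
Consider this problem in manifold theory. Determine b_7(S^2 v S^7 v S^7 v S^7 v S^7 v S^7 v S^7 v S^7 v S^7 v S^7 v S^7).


For a wedge of spheres, H_k (k>0) is free on one generator per sphere of dimension k.
Spheres of dimension 7: count = 10.
b_7 = 10

10


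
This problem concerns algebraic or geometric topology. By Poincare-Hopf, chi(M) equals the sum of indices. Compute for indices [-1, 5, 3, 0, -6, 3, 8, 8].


Poincare-Hopf: chi(M) = sum of indices of zeros.
chi = (-1) + (5) + (3) + (0) + (-6) + (3) + (8) + (8) = 20

20


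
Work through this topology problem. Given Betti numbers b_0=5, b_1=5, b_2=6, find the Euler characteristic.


chi = sum_k (-1)^k b_k.
= (5) + (-5) + (6)
= 6

6


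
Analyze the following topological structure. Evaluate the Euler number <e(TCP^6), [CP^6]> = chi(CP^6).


For any closed oriented manifold, <e(TM),[M]> = chi(M).
chi(CP^6) = 6+1 = 7

7


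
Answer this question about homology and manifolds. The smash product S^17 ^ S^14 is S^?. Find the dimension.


S^m ^ S^n = S^{m+n}.
k = 17 + 14 = 31

31


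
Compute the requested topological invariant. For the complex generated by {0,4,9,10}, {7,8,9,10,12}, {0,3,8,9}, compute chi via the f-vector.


Enumerate all faces; f-vector: f_0=8, f_1=19, f_2=18, f_3=7, f_4=1.
chi = sum (-1)^k f_k = 1

1


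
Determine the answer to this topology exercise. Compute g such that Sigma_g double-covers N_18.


chi(N_18) = 2 - 18 = -16.
Double cover: chi(Sigma_g) = 2 * chi(N_18) = 2*(-16) = -32.
2 - 2g = -32, so g = (2 - (-32))/2 = 34/2 = 17

17


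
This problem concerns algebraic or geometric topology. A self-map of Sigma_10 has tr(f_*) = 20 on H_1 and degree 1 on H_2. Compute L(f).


L(f) = tr(f_0*) - tr(f_1*) + tr(f_2*).
= 1 - (20) + (1)
= -18

-18


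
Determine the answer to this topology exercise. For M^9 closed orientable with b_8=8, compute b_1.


Poincare duality for closed orientable n-manifolds: b_k = b_{n-k}.
Here n = 9, so b_1 = b_8 = 8

8


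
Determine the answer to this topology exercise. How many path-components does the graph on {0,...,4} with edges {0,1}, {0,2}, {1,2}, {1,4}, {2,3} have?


Run DFS/union-find over 5 vertices.
V = 5, E = 5.
Number of components = 1

1


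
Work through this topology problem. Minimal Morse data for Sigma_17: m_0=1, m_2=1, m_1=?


A perfect Morse function has m_k = b_k.
For Sigma_17: b_0=1, b_1=2g=34, b_2=1.
Saddles m_1 = 2g = 34

34


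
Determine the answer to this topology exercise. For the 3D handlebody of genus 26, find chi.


A genus-g handlebody deformation retracts to a wedge of g circles.
chi(vee_g S^1) = 1 - g.
chi(H_26) = 1 - 26 = -25

-25


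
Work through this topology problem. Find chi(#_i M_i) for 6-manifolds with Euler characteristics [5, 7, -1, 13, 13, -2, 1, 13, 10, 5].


For n-manifolds: chi(A#B) = chi(A) + chi(B) - chi(S^6).
chi(S^6) = 1 + (-1)^6 = 2.
chi(#) = (sum chi_i) - (10-1)*chi(S^6) = 64 - 9*2 = 46

46


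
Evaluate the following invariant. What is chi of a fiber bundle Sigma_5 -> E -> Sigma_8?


For a fiber bundle F -> E -> B (with CW structure): chi(E) = chi(B) * chi(F).
chi(Sigma_8) = -14, chi(Sigma_5) = -8.
chi(E) = (-14) * (-8) = 112

112


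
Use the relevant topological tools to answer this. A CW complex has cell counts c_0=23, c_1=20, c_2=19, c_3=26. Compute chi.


chi = sum_k (-1)^k c_k.
= (-1)^0*23 + (-1)^1*20 + (-1)^2*19 + (-1)^3*26
= (23) + (-20) + (19) + (-26)
= -4

-4


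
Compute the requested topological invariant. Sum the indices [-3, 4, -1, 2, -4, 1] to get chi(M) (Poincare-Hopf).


Poincare-Hopf: chi(M) = sum of indices of zeros.
chi = (-3) + (4) + (-1) + (2) + (-4) + (1) = -1

-1


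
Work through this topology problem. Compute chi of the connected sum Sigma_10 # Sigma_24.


chi(Sigma_10) = 2 - 2*10 = -18
chi(Sigma_24) = 2 - 2*24 = -46
For surfaces: chi(A#B) = chi(A) + chi(B) - 2.
chi = -18 + -46 - 2 = -66

-66


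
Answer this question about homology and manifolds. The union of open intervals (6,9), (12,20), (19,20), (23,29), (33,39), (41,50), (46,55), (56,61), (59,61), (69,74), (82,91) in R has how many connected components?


Sort and merge overlapping open intervals.
Merged: (6,9), (12,20), (23,29), (33,39), (41,55), (56,61), (69,74), (82,91).
Number of components = 8

8


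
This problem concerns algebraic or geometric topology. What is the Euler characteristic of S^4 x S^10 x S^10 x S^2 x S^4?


chi is multiplicative: chi(X x Y) = chi(X) chi(Y).
Each even-dim sphere has chi = 2. There are 5 factors.
chi = 2^5 = 32

32


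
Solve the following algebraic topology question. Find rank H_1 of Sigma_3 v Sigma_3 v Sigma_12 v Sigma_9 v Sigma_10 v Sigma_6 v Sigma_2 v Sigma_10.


For a wedge X v Y: reduced H_k(X v Y) = H_k(X) + H_k(Y).
Each Sigma_g contributes b_1 = 2g.
b_1 = 6 + 6 + 24 + 18 + 20 + 12 + 4 + 20 = 110

110


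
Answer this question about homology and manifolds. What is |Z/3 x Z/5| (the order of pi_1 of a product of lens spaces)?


pi_1(X x Y) = pi_1(X) x pi_1(Y).
pi_1(L(3,1)) = Z/3, pi_1(L(5,1)) = Z/5.
|Z/3 x Z/5| = 3 * 5 = 15

15


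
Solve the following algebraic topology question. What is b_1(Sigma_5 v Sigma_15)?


For a wedge: H_1(A v B) = H_1(A) + H_1(B).
b_1(Sigma_5) = 10, b_1(Sigma_15) = 30.
b_1 = 10 + 30 = 40

40


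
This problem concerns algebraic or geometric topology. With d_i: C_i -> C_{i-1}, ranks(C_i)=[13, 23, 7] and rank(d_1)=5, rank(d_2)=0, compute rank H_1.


rank H_k = rank(ker d_k) - rank(im d_{k+1}).
rank(ker d_1) = rank(C_1) - rank(d_1) = 23 - 5 = 18.
rank(im d_{1+1}) = 0.
rank H_1 = 18 - 0 = 18

18


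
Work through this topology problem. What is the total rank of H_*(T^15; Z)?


b_k(T^15) = C(15,k), so the sum over k is sum_k C(15,k) = 2^15.
Total = 2^15 = 32768

32768


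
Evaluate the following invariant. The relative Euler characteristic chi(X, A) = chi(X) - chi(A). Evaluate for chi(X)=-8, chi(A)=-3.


Relative Euler characteristic: chi(X, A) = chi(X) - chi(A).
= -8 - (-3) = -5

-5


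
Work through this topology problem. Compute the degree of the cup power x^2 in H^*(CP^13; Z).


|x| = 2 in H^*(CP^n).
|x^2| = 2 * |x| = 2 * 2 = 4

4


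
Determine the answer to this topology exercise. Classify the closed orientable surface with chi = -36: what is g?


chi = 2 - 2g for closed orientable surfaces.
-36 = 2 - 2g
2g = 2 - (-36) = 38
g = 19

19


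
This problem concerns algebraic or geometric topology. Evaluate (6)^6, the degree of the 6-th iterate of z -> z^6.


deg(f) = 6. Degree is multiplicative: deg(f^6) = (deg f)^6.
deg(f^6) = (6)^6 = 46656

46656


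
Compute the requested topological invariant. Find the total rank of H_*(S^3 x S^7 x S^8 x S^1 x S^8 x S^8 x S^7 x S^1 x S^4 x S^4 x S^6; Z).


Total Betti number is multiplicative under products.
Each S^d (d>=1) has total Betti number 2.
There are 11 sphere factors.
Total = 2^11 = 2048

2048


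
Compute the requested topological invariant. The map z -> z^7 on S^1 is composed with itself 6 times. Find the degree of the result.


deg(f) = 7. Degree is multiplicative: deg(f^6) = (deg f)^6.
deg(f^6) = (7)^6 = 117649

117649


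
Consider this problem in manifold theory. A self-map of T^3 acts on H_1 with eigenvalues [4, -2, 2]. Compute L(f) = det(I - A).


For a torus self-map: L(f) = det(I - A) where A acts on H_1.
L(f) = (1-4) * (1--2) * (1-2) = -3 * 3 * -1 = 9

9


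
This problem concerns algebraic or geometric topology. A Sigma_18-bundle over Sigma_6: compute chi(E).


For a fiber bundle F -> E -> B (with CW structure): chi(E) = chi(B) * chi(F).
chi(Sigma_6) = -10, chi(Sigma_18) = -34.
chi(E) = (-10) * (-34) = 340

340


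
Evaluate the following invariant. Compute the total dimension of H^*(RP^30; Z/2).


H^k(RP^30; Z/2) = Z/2 for each 0 <= k <= 30.
Total dimension = 30 + 1 = 31

31


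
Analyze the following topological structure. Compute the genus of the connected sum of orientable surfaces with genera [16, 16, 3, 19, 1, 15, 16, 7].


Genus is additive under connected sum of orientable surfaces.
g = 16 + 16 + 3 + 19 + 1 + 15 + 16 + 7 = 93

93


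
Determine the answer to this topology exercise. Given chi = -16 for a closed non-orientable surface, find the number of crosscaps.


chi = 2 - k for closed non-orientable surfaces with k crosscaps.
-16 = 2 - k
k = 2 - (-16) = 18

18


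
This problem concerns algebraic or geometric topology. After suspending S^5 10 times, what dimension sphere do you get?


Each suspension raises dimension by 1: Sigma S^n = S^{n+1}.
Sigma^10 S^5 = S^{5+10} = S^15

15


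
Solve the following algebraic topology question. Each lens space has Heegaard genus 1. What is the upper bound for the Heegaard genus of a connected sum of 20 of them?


Heegaard genus satisfies g(A#B) <= g(A) + g(B).
Each lens space has g = 1.
Upper bound: 20 * 1 = 20

20


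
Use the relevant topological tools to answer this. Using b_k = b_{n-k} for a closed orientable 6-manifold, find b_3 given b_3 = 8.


Poincare duality for closed orientable n-manifolds: b_k = b_{n-k}.
Here n = 6, so b_3 = b_3 = 8

8


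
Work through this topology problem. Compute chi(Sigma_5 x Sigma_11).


chi(Sigma_5) = 2 - 2*5 = -8
chi(Sigma_11) = 2 - 2*11 = -20
chi(product) = (-8) * (-20) = 160

160


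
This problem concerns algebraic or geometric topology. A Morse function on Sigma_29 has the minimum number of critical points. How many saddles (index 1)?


A perfect Morse function has m_k = b_k.
For Sigma_29: b_0=1, b_1=2g=58, b_2=1.
Saddles m_1 = 2g = 58

58


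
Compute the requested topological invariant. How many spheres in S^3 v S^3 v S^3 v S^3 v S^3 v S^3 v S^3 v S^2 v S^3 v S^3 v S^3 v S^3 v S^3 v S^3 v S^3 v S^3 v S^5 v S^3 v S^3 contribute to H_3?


For a wedge of spheres, H_k (k>0) is free on one generator per sphere of dimension k.
Spheres of dimension 3: count = 17.
b_3 = 17

17


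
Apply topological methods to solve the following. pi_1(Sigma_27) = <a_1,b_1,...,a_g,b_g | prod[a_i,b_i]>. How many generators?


Standard presentation: pi_1(Sigma_g) = <a_1,b_1,...,a_g,b_g | [a_1,b_1]...[a_g,b_g] = 1>.
Number of generators = 2g = 2*27 = 54

54


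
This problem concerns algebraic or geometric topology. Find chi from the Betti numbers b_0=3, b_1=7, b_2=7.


chi = sum_k (-1)^k b_k.
= (3) + (-7) + (7)
= 3

3


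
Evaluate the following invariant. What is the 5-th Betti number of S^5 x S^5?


Each S^d has Poincare polynomial 1 + t^d.
The product S^5 x S^5 has Poincare polynomial prod(1+t^d_i).
Expanding: b_0=1, b_5=2, b_10=1.
b_5 = 2

2


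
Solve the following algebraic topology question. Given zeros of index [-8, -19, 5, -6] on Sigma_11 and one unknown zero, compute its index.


Poincare-Hopf: sum of indices = chi(M).
chi(Sigma_11) = 2 - 2*11 = -20.
Sum of known indices = -28.
x = chi - (sum known) = -20 - (-28) = 8

8


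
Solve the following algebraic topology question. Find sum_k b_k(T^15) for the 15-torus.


b_k(T^15) = C(15,k), so the sum over k is sum_k C(15,k) = 2^15.
Total = 2^15 = 32768

32768


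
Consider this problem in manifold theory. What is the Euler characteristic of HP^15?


HP^15 has one cell in each dimension 0, 4, ..., 4*15 (15+1 cells, all even-dim).
chi = 15 + 1 = 16

16


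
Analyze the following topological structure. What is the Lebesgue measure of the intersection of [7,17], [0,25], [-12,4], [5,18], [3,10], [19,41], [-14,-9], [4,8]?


Intersection = [max(a_i), min(b_i)] = [19, -9].
Since 19 > -9, the intersection is empty.
Length = 0

0


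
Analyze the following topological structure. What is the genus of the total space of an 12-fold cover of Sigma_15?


For an n-sheeted cover: chi(E) = n * chi(B).
chi(Sigma_15) = 2 - 2*15 = -28.
chi(E) = 12 * (-28) = -336.
genus(E) = (2 - chi(E))/2 = (2 - (-336))/2 = 338/2 = 169

169


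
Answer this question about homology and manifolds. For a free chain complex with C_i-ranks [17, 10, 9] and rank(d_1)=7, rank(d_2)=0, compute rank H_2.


rank H_k = rank(ker d_k) - rank(im d_{k+1}).
rank(ker d_2) = rank(C_2) - rank(d_2) = 9 - 0 = 9.
rank(im d_{2+1}) = 0.
rank H_2 = 9 - 0 = 9

9


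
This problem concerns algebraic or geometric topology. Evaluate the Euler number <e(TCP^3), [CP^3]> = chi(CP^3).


For any closed oriented manifold, <e(TM),[M]> = chi(M).
chi(CP^3) = 3+1 = 4

4


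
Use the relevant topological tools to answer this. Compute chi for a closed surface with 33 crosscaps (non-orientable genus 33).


For a non-orientable closed surface with k crosscaps: chi = 2 - k.
Here k = 33.
chi = 2 - 33 = -31

-31


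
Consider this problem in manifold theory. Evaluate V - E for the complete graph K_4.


K_4: V = 4, E = C(4,2) = 6.
chi = V - E = 4 - 6 = -2

-2


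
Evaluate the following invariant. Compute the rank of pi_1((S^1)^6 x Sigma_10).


pi_1(A x B) = pi_1(A) x pi_1(B); rank of abelianization = b_1.
b_1(T^6) = 6, b_1(Sigma_10) = 2*10 = 20.
b_1(product) = 6 + 20 = 26

26


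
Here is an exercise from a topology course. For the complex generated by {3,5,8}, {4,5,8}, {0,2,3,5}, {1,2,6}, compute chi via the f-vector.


Enumerate all faces; f-vector: f_0=8, f_1=13, f_2=7, f_3=1.
chi = sum (-1)^k f_k = 1

1


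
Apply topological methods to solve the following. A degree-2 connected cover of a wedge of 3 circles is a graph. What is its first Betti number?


Nielsen-Schreier: an index-n subgroup of F_r is free of rank 1 + n(r-1).
Equivalently: chi(cover) = n*chi(base); chi(vee_r S^1) = 1 - 3 = -2.
chi(E) = 2*(-2) = -4; rank = 1 - chi(E) = 1 - (-4) = 5.
rank = 1 + 2*(3-1) = 1 + 4 = 5

5


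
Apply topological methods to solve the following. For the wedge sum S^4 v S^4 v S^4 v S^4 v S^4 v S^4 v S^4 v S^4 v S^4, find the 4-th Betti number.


For a wedge of spheres, H_k (k>0) is free on one generator per sphere of dimension k.
Spheres of dimension 4: count = 9.
b_4 = 9

9


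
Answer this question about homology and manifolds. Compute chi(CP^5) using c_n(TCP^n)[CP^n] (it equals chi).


For any closed oriented manifold, <e(TM),[M]> = chi(M).
chi(CP^5) = 5+1 = 6

6


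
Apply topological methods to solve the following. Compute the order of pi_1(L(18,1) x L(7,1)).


pi_1(X x Y) = pi_1(X) x pi_1(Y).
pi_1(L(18,1)) = Z/18, pi_1(L(7,1)) = Z/7.
|Z/18 x Z/7| = 18 * 7 = 126

126


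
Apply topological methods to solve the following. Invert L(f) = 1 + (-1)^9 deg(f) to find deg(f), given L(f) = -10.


L(f) = 1 + (-1)^9 deg(f) on S^9.
-10 = 1 + (-1)^9 * deg(f)
(-1)^9 * deg(f) = -11
deg(f) = 11

11


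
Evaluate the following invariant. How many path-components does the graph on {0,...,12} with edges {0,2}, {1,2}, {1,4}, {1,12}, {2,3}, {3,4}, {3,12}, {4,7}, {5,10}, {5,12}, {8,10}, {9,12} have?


Run DFS/union-find over 13 vertices.
V = 13, E = 12.
Number of components = 3

3


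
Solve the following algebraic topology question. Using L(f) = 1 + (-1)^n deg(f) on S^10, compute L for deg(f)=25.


On S^10: L(f) = tr(f_0*) + (-1)^10 tr(f_10*) = 1 + (-1)^10 * deg(f).
L(f) = 1 + (-1)^10 * 25 = 1 + 25 = 26

26


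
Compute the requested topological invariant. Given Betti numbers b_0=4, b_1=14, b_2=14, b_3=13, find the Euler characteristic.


chi = sum_k (-1)^k b_k.
= (4) + (-14) + (14) + (-13)
= -9

-9


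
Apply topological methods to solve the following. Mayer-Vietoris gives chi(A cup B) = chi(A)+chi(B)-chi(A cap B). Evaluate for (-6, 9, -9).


chi(A cup B) = chi(A) + chi(B) - chi(A cap B)
= -6 + (9) - (-9)
= 12

12


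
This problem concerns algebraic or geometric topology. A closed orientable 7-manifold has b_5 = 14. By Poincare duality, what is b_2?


Poincare duality for closed orientable n-manifolds: b_k = b_{n-k}.
Here n = 7, so b_2 = b_5 = 14

14


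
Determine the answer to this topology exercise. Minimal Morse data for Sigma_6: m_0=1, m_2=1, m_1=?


A perfect Morse function has m_k = b_k.
For Sigma_6: b_0=1, b_1=2g=12, b_2=1.
Saddles m_1 = 2g = 12

12


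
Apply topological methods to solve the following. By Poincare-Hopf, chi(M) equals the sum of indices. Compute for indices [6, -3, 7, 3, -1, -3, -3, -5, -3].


Poincare-Hopf: chi(M) = sum of indices of zeros.
chi = (6) + (-3) + (7) + (3) + (-1) + (-3) + (-3) + (-5) + (-3) = -2

-2


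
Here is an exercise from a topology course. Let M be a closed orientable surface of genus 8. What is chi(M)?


For a closed orientable surface of genus g: chi = 2 - 2g.
Here g = 8.
chi = 2 - 2*8 = 2 - 16 = -14

-14


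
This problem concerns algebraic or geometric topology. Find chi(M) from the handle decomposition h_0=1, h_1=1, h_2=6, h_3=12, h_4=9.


Handles of index k contribute (-1)^k to chi (same as CW cells).
chi = (1) + (-1) + (6) + (-12) + (9) = 3

3


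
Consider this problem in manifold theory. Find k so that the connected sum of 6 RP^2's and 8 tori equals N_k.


Since a >= 1, the sum is non-orientable; each T^2 can be replaced by RP^2 # RP^2 (since T^2#RP^2 = 3RP^2).
Total crosscaps k = 6 + 2*8 = 22.
Check via chi: chi = 6*1 + 8*0 - (6+8-1)*2 = -20 = 2 - k = -20. Consistent.

22


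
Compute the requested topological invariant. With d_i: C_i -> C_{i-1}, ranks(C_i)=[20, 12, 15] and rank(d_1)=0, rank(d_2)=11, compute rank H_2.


rank H_k = rank(ker d_k) - rank(im d_{k+1}).
rank(ker d_2) = rank(C_2) - rank(d_2) = 15 - 11 = 4.
rank(im d_{2+1}) = 0.
rank H_2 = 4 - 0 = 4

4


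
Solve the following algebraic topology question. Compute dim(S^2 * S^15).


Join of spheres: S^m * S^n = S^{m+n+1}.
dim = 2 + 15 + 1 = 18

18


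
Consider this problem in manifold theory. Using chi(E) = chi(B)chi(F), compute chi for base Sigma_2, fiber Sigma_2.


For a fiber bundle F -> E -> B (with CW structure): chi(E) = chi(B) * chi(F).
chi(Sigma_2) = -2, chi(Sigma_2) = -2.
chi(E) = (-2) * (-2) = 4

4


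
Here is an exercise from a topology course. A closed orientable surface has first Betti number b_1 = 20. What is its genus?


For a closed orientable surface: b_1 = 2g.
20 = 2g
g = 20 / 2 = 10

10


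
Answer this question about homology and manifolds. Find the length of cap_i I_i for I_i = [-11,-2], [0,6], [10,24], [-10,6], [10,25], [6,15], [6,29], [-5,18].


Intersection = [max(a_i), min(b_i)] = [10, -2].
Since 10 > -2, the intersection is empty.
Length = 0

0


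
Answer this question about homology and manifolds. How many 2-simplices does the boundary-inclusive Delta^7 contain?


Delta^7 has 7+1 vertices. A 2-face is a choice of 2+1 vertices.
f_2 = C(7+1, 2+1) = C(8,3) = 56

56


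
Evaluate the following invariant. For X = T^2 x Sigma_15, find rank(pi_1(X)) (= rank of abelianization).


pi_1(A x B) = pi_1(A) x pi_1(B); rank of abelianization = b_1.
b_1(T^2) = 2, b_1(Sigma_15) = 2*15 = 30.
b_1(product) = 2 + 30 = 32

32


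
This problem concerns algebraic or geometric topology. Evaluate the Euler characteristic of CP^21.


CP^21 has one cell in each even dimension 0, 2, ..., 2*21 (21+1 cells total).
All cells are even-dimensional, so chi = number of cells.
chi = 21 + 1 = 22

22


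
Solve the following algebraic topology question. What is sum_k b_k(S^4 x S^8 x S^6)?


Total Betti number is multiplicative under products.
Each S^d (d>=1) has total Betti number 2.
There are 3 sphere factors.
Total = 2^3 = 8

8


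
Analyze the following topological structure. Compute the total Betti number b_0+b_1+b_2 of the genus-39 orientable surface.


For Sigma_39: b_0 = 1, b_1 = 2g = 78, b_2 = 1.
Total = 1 + 78 + 1 = 80

80


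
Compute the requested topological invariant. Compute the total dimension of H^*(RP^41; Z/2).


H^k(RP^41; Z/2) = Z/2 for each 0 <= k <= 41.
Total dimension = 41 + 1 = 42

42


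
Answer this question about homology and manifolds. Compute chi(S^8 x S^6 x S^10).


chi is multiplicative: chi(X x Y) = chi(X) chi(Y).
Each even-dim sphere has chi = 2. There are 3 factors.
chi = 2^3 = 8

8


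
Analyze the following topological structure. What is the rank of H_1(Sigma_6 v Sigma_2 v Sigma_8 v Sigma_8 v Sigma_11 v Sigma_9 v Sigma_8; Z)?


For a wedge X v Y: reduced H_k(X v Y) = H_k(X) + H_k(Y).
Each Sigma_g contributes b_1 = 2g.
b_1 = 12 + 4 + 16 + 16 + 22 + 18 + 16 = 104

104


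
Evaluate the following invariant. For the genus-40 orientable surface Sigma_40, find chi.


For a closed orientable surface of genus g: chi = 2 - 2g.
Here g = 40.
chi = 2 - 2*40 = 2 - 80 = -78

-78


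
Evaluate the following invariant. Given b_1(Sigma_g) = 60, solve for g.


For a closed orientable surface: b_1 = 2g.
60 = 2g
g = 60 / 2 = 30

30


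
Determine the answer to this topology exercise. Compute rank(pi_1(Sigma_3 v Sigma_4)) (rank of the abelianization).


For a wedge: H_1(A v B) = H_1(A) + H_1(B).
b_1(Sigma_3) = 6, b_1(Sigma_4) = 8.
b_1 = 6 + 8 = 14

14


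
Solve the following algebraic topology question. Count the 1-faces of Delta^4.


Delta^4 has 4+1 vertices. A 1-face is a choice of 1+1 vertices.
f_1 = C(4+1, 1+1) = C(5,2) = 10

10


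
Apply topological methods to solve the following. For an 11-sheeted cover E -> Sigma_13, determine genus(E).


For an n-sheeted cover: chi(E) = n * chi(B).
chi(Sigma_13) = 2 - 2*13 = -24.
chi(E) = 11 * (-24) = -264.
genus(E) = (2 - chi(E))/2 = (2 - (-264))/2 = 266/2 = 133

133


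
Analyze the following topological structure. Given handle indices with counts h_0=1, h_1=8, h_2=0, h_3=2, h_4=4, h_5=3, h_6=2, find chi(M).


Handles of index k contribute (-1)^k to chi (same as CW cells).
chi = (1) + (-8) + (0) + (-2) + (4) + (-3) + (2) = -6

-6


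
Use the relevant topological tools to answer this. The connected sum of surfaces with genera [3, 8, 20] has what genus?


Genus is additive under connected sum of orientable surfaces.
g = 3 + 8 + 20 = 31

31


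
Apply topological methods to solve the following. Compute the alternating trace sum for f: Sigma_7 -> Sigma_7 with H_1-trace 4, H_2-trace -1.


L(f) = tr(f_0*) - tr(f_1*) + tr(f_2*).
= 1 - (4) + (-1)
= -4

-4
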